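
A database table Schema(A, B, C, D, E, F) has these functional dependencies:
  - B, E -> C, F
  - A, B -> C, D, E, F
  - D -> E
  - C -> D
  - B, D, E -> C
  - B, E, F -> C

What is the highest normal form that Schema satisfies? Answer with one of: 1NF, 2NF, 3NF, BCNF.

Candidate key: {A, B}. Prime attributes: {A, B}.
For B, E -> C, F we have {B, E}⁺ = {B, C, D, E, F}; {B, E} is not a superkey, so BCNF fails.
B, E -> C, F has non-prime {C, F} on the right and a non-superkey on the left, so 3NF fails.
No proper subset of a key has a non-prime attribute in its closure, so there is no partial dependency; 2NF holds.

2NF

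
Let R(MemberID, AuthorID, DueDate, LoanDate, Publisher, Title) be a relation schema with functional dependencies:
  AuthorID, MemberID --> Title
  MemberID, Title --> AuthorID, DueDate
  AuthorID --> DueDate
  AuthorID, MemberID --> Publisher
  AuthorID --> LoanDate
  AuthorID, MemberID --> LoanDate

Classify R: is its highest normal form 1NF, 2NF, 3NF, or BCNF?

Candidate keys: {AuthorID, MemberID}, {MemberID, Title}. Prime attributes: {AuthorID, MemberID, Title}.
AuthorID --> DueDate: {AuthorID}⁺ = {AuthorID, DueDate, LoanDate}, which is not all of the attributes, so the left side is not a superkey — BCNF is violated.
AuthorID --> DueDate has non-prime {DueDate} on the right and a non-superkey on the left, so 3NF fails.
Since {AuthorID} ⊂ {AuthorID, MemberID} and {AuthorID}⁺ ⊇ {DueDate, LoanDate} with {DueDate, LoanDate} non-prime, there is a partial dependency; 2NF fails.

1NF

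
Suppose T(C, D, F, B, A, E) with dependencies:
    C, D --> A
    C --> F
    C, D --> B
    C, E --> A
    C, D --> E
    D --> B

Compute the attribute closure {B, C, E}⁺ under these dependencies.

Start with {B, C, E}.
C --> F applies; add {F} → now {B, C, E, F}.
C, E --> A applies; add {A} → now {A, B, C, E, F}.
No further FD applies.

{A, B, C, E, F}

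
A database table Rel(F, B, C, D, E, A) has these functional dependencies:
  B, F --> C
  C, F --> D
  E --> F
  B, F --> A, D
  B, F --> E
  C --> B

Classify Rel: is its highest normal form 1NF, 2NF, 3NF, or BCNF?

Candidate keys: {B, E}, {B, F}, {C, E}, {C, F}. Prime attributes: {B, C, E, F}.
For E --> F we have {E}⁺ = {E, F}; {E} is not a superkey, so BCNF fails.
But every attribute on its right side ({F}) is prime, and the same holds for every other non-superkey FD, so 3NF still holds.

3NF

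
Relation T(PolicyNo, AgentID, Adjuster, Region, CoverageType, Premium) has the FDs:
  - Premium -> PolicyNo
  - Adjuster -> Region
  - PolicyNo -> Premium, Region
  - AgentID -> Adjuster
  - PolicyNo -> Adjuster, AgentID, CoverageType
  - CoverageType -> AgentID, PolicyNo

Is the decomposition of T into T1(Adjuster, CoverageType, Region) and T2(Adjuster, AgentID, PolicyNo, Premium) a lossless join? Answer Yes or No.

No

T1 ∩ T2 = {Adjuster}; its closure under F is {Adjuster, Region}.
Neither T1 nor T2 is contained in that closure, so the decomposition is lossy.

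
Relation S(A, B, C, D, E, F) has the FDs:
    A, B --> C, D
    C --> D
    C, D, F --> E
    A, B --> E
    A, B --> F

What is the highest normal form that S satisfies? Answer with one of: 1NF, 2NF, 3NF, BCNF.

Candidate key: {A, B}. Prime attributes: {A, B}.
For C --> D we have {C}⁺ = {C, D}; {C} is not a superkey, so BCNF fails.
C --> D determines the non-prime attribute {D} from a non-superkey — 3NF is violated.
No non-prime attribute depends on a proper subset of any candidate key, so 2NF holds.

2NF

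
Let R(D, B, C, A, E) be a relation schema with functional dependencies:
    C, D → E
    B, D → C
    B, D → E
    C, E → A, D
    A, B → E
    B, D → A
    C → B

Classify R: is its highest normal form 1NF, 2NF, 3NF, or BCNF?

3NF

Candidate keys: {A, C}, {B, D}, {C, D}, {C, E}. Prime attributes: {A, B, C, D, E}.
For A, B → E we have {A, B}⁺ = {A, B, E}; {A, B} is not a superkey, so BCNF fails.
Its right-hand attributes {E} are all prime, as are those of every other non-superkey FD — the relation is in 3NF.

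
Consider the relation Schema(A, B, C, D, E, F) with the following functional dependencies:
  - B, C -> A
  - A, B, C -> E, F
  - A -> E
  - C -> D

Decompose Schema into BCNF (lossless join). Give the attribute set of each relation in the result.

{A, B, C, F}; {A, E}; {C, D}

Candidate key of the original relation: {B, C}.
In {A, B, C, D, E, F}, {A} is not a superkey ({A}⁺ restricted to this set is {A, E}), so split on A -> E into {A, E} and {A, B, C, D, F}.
{A, E}: every determinant is a superkey — BCNF.
In {A, B, C, D, F}, {C} is not a superkey ({C}⁺ restricted to this set is {C, D}), so split on C -> D into {C, D} and {A, B, C, F}.
{C, D}: every determinant is a superkey — BCNF.
{A, B, C, F}: every determinant is a superkey — BCNF.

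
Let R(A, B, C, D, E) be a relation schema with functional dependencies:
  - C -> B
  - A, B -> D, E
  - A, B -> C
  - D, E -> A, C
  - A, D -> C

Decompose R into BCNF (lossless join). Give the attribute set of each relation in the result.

Candidate keys of the original relation: {A, B}, {A, C}, {A, D}, {D, E}.
In {A, B, C, D, E}, {C} is not a superkey ({C}⁺ restricted to this set is {B, C}), so split on C -> B into {B, C} and {A, C, D, E}.
{B, C}: every determinant is a superkey — BCNF.
{A, C, D, E}: every determinant is a superkey — BCNF.

{A, C, D, E}; {B, C}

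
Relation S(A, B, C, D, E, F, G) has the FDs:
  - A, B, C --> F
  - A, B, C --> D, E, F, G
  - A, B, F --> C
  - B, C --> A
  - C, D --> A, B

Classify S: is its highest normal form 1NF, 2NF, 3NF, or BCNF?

Candidate keys: {A, B, F}, {B, C}, {C, D}. Prime attributes: {A, B, C, D, F}.
The left-hand side of every FD is a superkey, so BCNF is satisfied.

BCNF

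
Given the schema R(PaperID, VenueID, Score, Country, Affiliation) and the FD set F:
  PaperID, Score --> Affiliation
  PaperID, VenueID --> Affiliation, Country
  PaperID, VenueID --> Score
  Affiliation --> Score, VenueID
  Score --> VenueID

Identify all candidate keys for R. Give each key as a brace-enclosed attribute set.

Attributes never on any right-hand side: {PaperID} — every candidate key must contain it.
{Affiliation, PaperID} is a candidate key since {Affiliation, PaperID}⁺ = {Affiliation, Country, PaperID, Score, VenueID} covers every attribute.
{PaperID, Score} is a candidate key since {PaperID, Score}⁺ = {Affiliation, Country, PaperID, Score, VenueID} covers every attribute.
{PaperID, VenueID} is a candidate key since {PaperID, VenueID}⁺ = {Affiliation, Country, PaperID, Score, VenueID} covers every attribute.
Any other superkey properly contains one of these, so there are no further candidate keys.

{Affiliation, PaperID}, {PaperID, Score}, {PaperID, VenueID}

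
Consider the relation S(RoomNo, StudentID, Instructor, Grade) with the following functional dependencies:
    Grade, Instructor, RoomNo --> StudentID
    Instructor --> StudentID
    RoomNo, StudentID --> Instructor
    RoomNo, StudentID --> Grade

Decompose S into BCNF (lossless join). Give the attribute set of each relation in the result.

{Grade, Instructor, RoomNo}; {Instructor, StudentID}

Candidate keys of the original relation: {Instructor, RoomNo}, {RoomNo, StudentID}.
{Grade, Instructor, RoomNo, StudentID}: {Instructor} determines {Instructor, StudentID} here but is not a superkey — split on Instructor --> StudentID, giving {Instructor, StudentID} and {Grade, Instructor, RoomNo}.
{Instructor, StudentID} has no BCNF violation.
{Grade, Instructor, RoomNo} has no BCNF violation.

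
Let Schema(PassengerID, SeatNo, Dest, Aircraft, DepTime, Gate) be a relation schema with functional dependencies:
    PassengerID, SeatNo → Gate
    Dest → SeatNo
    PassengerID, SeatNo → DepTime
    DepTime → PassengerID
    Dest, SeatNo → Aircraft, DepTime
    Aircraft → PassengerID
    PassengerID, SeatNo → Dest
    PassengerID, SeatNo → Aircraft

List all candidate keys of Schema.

{Aircraft, SeatNo}, {DepTime, SeatNo}, {Dest}, {PassengerID, SeatNo}

{Dest} is a candidate key since {Dest}⁺ = {Aircraft, DepTime, Dest, Gate, PassengerID, SeatNo} covers every attribute.
{Aircraft, SeatNo} is a candidate key since {Aircraft, SeatNo}⁺ = {Aircraft, DepTime, Dest, Gate, PassengerID, SeatNo} covers every attribute.
{DepTime, SeatNo} is a candidate key since {DepTime, SeatNo}⁺ = {Aircraft, DepTime, Dest, Gate, PassengerID, SeatNo} covers every attribute.
{PassengerID, SeatNo} is a candidate key since {PassengerID, SeatNo}⁺ = {Aircraft, DepTime, Dest, Gate, PassengerID, SeatNo} covers every attribute.
Any other superkey properly contains one of these, so there are no further candidate keys.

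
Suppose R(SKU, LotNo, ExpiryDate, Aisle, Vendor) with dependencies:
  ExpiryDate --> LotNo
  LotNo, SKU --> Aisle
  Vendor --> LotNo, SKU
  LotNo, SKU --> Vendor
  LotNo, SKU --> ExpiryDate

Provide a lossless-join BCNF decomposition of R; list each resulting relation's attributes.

Candidate keys of the original relation: {ExpiryDate, SKU}, {LotNo, SKU}, {Vendor}.
In {Aisle, ExpiryDate, LotNo, SKU, Vendor}, {ExpiryDate} is not a superkey ({ExpiryDate}⁺ restricted to this set is {ExpiryDate, LotNo}), so split on ExpiryDate --> LotNo into {ExpiryDate, LotNo} and {Aisle, ExpiryDate, SKU, Vendor}.
{ExpiryDate, LotNo} has no BCNF violation.
{Aisle, ExpiryDate, SKU, Vendor} has no BCNF violation.

{Aisle, ExpiryDate, SKU, Vendor}; {ExpiryDate, LotNo}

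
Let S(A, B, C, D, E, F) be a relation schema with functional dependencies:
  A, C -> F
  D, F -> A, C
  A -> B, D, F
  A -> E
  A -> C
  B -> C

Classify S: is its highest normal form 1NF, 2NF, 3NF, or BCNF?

Candidate keys: {A}, {D, F}. Prime attributes: {A, D, F}.
For B -> C we have {B}⁺ = {B, C}; {B} is not a superkey, so BCNF fails.
B -> C determines the non-prime attribute {C} from a non-superkey — 3NF is violated.
No proper subset of a key has a non-prime attribute in its closure, so there is no partial dependency; 2NF holds.

2NF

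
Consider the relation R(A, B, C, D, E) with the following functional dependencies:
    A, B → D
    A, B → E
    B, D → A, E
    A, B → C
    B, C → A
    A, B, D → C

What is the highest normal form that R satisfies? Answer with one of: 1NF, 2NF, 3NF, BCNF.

Candidate keys: {A, B}, {B, C}, {B, D}. Prime attributes: {A, B, C, D}.
The left-hand side of every FD is a superkey, so BCNF is satisfied.

BCNF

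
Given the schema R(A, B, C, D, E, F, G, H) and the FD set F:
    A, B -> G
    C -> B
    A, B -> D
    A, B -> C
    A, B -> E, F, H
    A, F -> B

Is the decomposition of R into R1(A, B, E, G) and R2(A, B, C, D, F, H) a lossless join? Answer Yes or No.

Yes

The shared attributes are {A, B} and {A, B}⁺ = {A, B, C, D, E, F, G, H}.
Since R1 ⊆ {A, B, C, D, E, F, G, H}, the intersection is a superkey of R1; the decomposition is lossless.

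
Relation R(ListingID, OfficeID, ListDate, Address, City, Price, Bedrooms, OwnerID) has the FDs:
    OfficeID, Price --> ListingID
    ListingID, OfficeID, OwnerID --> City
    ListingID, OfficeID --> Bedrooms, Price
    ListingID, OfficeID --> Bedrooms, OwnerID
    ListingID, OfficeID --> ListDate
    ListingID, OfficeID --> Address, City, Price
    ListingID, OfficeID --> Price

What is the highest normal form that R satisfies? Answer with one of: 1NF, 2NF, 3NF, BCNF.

BCNF

Candidate keys: {ListingID, OfficeID}, {OfficeID, Price}. Prime attributes: {ListingID, OfficeID, Price}.
The left-hand side of every FD is a superkey, so BCNF is satisfied.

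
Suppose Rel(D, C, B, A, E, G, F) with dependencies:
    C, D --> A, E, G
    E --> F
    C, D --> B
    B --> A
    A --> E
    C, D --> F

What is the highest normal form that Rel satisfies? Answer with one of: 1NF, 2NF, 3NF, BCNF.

Candidate key: {C, D}. Prime attributes: {C, D}.
For E --> F we have {E}⁺ = {E, F}; {E} is not a superkey, so BCNF fails.
Because {F} is non-prime and the left side of E --> F is not a superkey, the relation is not in 3NF.
No proper subset of a key has a non-prime attribute in its closure, so there is no partial dependency; 2NF holds.

2NF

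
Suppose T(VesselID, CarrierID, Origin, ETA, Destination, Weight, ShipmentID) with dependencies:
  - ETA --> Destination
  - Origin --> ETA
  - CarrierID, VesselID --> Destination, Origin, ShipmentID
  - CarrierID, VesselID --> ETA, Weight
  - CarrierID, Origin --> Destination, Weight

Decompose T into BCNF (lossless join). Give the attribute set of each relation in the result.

Candidate key of the original relation: {CarrierID, VesselID}.
In {CarrierID, Destination, ETA, Origin, ShipmentID, VesselID, Weight}, {ETA} is not a superkey ({ETA}⁺ restricted to this set is {Destination, ETA}), so split on ETA --> Destination into {Destination, ETA} and {CarrierID, ETA, Origin, ShipmentID, VesselID, Weight}.
{Destination, ETA} has no BCNF violation.
In {CarrierID, ETA, Origin, ShipmentID, VesselID, Weight}, {Origin} is not a superkey ({Origin}⁺ restricted to this set is {ETA, Origin}), so split on Origin --> ETA into {ETA, Origin} and {CarrierID, Origin, ShipmentID, VesselID, Weight}.
{ETA, Origin} has no BCNF violation.
In {CarrierID, Origin, ShipmentID, VesselID, Weight}, {CarrierID, Origin} is not a superkey ({CarrierID, Origin}⁺ restricted to this set is {CarrierID, Origin, Weight}), so split on CarrierID, Origin --> Weight into {CarrierID, Origin, Weight} and {CarrierID, Origin, ShipmentID, VesselID}.
{CarrierID, Origin, Weight} has no BCNF violation.
{CarrierID, Origin, ShipmentID, VesselID} has no BCNF violation.

{CarrierID, Origin, ShipmentID, VesselID}; {CarrierID, Origin, Weight}; {Destination, ETA}; {ETA, Origin}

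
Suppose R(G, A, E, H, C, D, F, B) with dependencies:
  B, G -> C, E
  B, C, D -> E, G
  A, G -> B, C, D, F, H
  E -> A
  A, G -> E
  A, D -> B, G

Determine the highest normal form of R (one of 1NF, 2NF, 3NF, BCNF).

3NF

Candidate keys: {A, D}, {A, G}, {B, C, D}, {B, G}, {D, E}, {E, G}. Prime attributes: {A, B, C, D, E, G}.
For E -> A we have {E}⁺ = {A, E}; {E} is not a superkey, so BCNF fails.
But every attribute on its right side ({A}) is prime, and the same holds for every other non-superkey FD, so 3NF still holds.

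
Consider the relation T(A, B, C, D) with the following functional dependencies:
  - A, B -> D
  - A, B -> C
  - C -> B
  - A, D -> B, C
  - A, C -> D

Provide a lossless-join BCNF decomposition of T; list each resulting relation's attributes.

Candidate keys of the original relation: {A, B}, {A, C}, {A, D}.
In {A, B, C, D}, {C} is not a superkey ({C}⁺ restricted to this set is {B, C}), so split on C -> B into {B, C} and {A, C, D}.
{B, C} is in BCNF.
{A, C, D} is in BCNF.

{A, C, D}; {B, C}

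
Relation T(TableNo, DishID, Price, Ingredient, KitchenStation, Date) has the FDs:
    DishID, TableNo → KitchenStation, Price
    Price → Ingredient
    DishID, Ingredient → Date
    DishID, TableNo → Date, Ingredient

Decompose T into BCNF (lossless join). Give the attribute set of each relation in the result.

Candidate key of the original relation: {DishID, TableNo}.
Within {Date, DishID, Ingredient, KitchenStation, Price, TableNo}: {Price}⁺ ∩ {Date, DishID, Ingredient, KitchenStation, Price, TableNo} = {Ingredient, Price}, not the whole set, so Price → Ingredient violates BCNF; decompose into {Ingredient, Price} and {Date, DishID, KitchenStation, Price, TableNo}.
{Ingredient, Price} has no BCNF violation.
Within {Date, DishID, KitchenStation, Price, TableNo}: {DishID, Price}⁺ ∩ {Date, DishID, KitchenStation, Price, TableNo} = {Date, DishID, Price}, not the whole set, so DishID, Price → Date violates BCNF; decompose into {Date, DishID, Price} and {DishID, KitchenStation, Price, TableNo}.
{Date, DishID, Price} has no BCNF violation.
{DishID, KitchenStation, Price, TableNo} has no BCNF violation.

{Date, DishID, Price}; {DishID, KitchenStation, Price, TableNo}; {Ingredient, Price}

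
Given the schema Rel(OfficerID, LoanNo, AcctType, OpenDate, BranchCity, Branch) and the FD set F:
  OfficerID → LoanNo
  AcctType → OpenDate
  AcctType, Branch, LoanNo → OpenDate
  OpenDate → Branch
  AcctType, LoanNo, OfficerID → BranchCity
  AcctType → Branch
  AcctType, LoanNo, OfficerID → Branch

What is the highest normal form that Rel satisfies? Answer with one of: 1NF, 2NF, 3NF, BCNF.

Candidate key: {AcctType, OfficerID}. Prime attributes: {AcctType, OfficerID}.
OfficerID → LoanNo: {OfficerID}⁺ = {LoanNo, OfficerID}, which is not all of the attributes, so the left side is not a superkey — BCNF is violated.
OfficerID → LoanNo determines the non-prime attribute {LoanNo} from a non-superkey — 3NF is violated.
The proper key subset {AcctType} of {AcctType, OfficerID} determines non-prime {Branch, OpenDate}, so the relation is not even in 2NF.

1NF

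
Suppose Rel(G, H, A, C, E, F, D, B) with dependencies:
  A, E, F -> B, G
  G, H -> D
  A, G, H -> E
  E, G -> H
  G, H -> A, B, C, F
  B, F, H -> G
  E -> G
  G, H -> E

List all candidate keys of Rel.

{E} is a candidate key since {E}⁺ = {A, B, C, D, E, F, G, H} covers every attribute.
{G, H} is a candidate key since {G, H}⁺ = {A, B, C, D, E, F, G, H} covers every attribute.
{B, F, H} is a candidate key since {B, F, H}⁺ = {A, B, C, D, E, F, G, H} covers every attribute.
Any other superkey properly contains one of these, so there are no further candidate keys.

{B, F, H}, {E}, {G, H}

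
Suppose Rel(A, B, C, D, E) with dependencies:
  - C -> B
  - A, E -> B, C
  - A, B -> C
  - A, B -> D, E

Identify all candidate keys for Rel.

No FD produces {A}, so it must be in every candidate key.
{A, B}⁺ = {A, B, C, D, E} — all of the relation — so {A, B} is a candidate key.
{A, C}⁺ = {A, B, C, D, E} — all of the relation — so {A, C} is a candidate key.
{A, E}⁺ = {A, B, C, D, E} — all of the relation — so {A, E} is a candidate key.
No proper subset of any of these is a key, and no other minimal superkey exists.

{A, B}, {A, C}, {A, E}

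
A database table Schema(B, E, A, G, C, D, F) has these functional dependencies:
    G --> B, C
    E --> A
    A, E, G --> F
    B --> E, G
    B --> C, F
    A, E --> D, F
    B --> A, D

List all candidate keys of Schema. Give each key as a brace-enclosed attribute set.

{B}, {G}

{B}⁺ = {A, B, C, D, E, F, G} — all of the relation — so {B} is a candidate key.
{G}⁺ = {A, B, C, D, E, F, G} — all of the relation — so {G} is a candidate key.
These are minimal and exhaustive — every other superkey contains one of them.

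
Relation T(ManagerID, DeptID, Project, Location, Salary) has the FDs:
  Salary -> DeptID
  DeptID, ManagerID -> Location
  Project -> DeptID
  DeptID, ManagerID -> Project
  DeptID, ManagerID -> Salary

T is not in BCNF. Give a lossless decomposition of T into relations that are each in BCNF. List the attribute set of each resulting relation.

Candidate keys of the original relation: {DeptID, ManagerID}, {ManagerID, Project}, {ManagerID, Salary}.
{DeptID, Location, ManagerID, Project, Salary}: {Salary} determines {DeptID, Salary} here but is not a superkey — split on Salary -> DeptID, giving {DeptID, Salary} and {Location, ManagerID, Project, Salary}.
{DeptID, Salary} has no BCNF violation.
{Location, ManagerID, Project, Salary} has no BCNF violation.

{DeptID, Salary}; {Location, ManagerID, Project, Salary}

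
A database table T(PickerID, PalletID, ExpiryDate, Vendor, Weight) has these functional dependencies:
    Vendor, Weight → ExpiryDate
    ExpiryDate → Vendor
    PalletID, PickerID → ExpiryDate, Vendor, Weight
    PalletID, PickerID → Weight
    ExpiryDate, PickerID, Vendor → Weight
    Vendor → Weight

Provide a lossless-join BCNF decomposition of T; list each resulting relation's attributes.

Candidate key of the original relation: {PalletID, PickerID}.
{ExpiryDate, PalletID, PickerID, Vendor, Weight}: {Vendor, Weight} determines {ExpiryDate, Vendor, Weight} here but is not a superkey — split on Vendor, Weight → ExpiryDate, giving {ExpiryDate, Vendor, Weight} and {PalletID, PickerID, Vendor, Weight}.
{ExpiryDate, Vendor, Weight} has no BCNF violation.
{PalletID, PickerID, Vendor, Weight}: {Vendor} determines {Vendor, Weight} here but is not a superkey — split on Vendor → Weight, giving {Vendor, Weight} and {PalletID, PickerID, Vendor}.
{Vendor, Weight} has no BCNF violation.
{PalletID, PickerID, Vendor} has no BCNF violation.

{ExpiryDate, Vendor, Weight}; {PalletID, PickerID, Vendor}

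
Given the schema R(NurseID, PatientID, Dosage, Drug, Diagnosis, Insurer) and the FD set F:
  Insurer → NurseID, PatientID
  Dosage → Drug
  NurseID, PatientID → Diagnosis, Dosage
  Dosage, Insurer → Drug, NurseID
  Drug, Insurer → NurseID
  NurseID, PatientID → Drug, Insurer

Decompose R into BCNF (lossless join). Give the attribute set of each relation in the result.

Candidate keys of the original relation: {Insurer}, {NurseID, PatientID}.
{Diagnosis, Dosage, Drug, Insurer, NurseID, PatientID}: {Dosage} determines {Dosage, Drug} here but is not a superkey — split on Dosage → Drug, giving {Dosage, Drug} and {Diagnosis, Dosage, Insurer, NurseID, PatientID}.
{Dosage, Drug}: every determinant is a superkey — BCNF.
{Diagnosis, Dosage, Insurer, NurseID, PatientID}: every determinant is a superkey — BCNF.

{Diagnosis, Dosage, Insurer, NurseID, PatientID}; {Dosage, Drug}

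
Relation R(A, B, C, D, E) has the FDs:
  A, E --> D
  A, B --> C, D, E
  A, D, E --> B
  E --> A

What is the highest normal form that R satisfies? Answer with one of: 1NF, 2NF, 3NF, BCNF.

BCNF

Candidate keys: {A, B}, {E}. Prime attributes: {A, B, E}.
Each dependency's left side is a superkey — BCNF holds.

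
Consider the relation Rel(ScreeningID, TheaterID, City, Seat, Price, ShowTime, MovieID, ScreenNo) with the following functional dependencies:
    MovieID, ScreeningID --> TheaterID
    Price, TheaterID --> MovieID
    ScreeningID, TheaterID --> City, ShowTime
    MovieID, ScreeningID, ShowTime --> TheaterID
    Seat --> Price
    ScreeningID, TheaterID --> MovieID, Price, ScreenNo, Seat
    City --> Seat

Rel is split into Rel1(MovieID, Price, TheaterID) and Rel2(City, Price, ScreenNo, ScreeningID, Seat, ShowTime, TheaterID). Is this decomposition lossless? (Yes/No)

Common attributes: {Price, TheaterID}; their closure is {MovieID, Price, TheaterID}.
Since Rel1 ⊆ {MovieID, Price, TheaterID}, the intersection is a superkey of Rel1; the decomposition is lossless.

Yes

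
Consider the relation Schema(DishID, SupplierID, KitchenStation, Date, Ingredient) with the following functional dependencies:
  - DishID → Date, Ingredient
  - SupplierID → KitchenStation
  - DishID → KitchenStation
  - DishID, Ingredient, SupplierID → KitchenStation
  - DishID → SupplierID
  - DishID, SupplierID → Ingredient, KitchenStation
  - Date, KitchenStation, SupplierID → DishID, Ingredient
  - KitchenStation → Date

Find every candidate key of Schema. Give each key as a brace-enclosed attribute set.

{DishID}, {SupplierID}

Closure of {DishID} is {Date, DishID, Ingredient, KitchenStation, SupplierID}, the whole schema; {DishID} is a candidate key.
Closure of {SupplierID} is {Date, DishID, Ingredient, KitchenStation, SupplierID}, the whole schema; {SupplierID} is a candidate key.
No proper subset of any of these is a key, and no other minimal superkey exists.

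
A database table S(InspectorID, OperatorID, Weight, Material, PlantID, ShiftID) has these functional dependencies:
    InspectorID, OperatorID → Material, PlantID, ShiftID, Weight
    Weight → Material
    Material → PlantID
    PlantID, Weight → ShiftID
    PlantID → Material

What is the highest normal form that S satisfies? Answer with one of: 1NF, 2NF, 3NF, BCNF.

2NF

Candidate key: {InspectorID, OperatorID}. Prime attributes: {InspectorID, OperatorID}.
Weight → Material: {Weight}⁺ = {Material, PlantID, ShiftID, Weight}, which is not all of the attributes, so the left side is not a superkey — BCNF is violated.
Weight → Material determines the non-prime attribute {Material} from a non-superkey — 3NF is violated.
No non-prime attribute depends on a proper subset of any candidate key, so 2NF holds.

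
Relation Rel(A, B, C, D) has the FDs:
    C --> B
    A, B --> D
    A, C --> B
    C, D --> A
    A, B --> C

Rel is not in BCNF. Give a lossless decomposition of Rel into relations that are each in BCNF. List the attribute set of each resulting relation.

Candidate keys of the original relation: {A, B}, {A, C}, {C, D}.
{A, B, C, D}: {C} determines {B, C} here but is not a superkey — split on C --> B, giving {B, C} and {A, C, D}.
{B, C} is in BCNF.
{A, C, D} is in BCNF.

{A, C, D}; {B, C}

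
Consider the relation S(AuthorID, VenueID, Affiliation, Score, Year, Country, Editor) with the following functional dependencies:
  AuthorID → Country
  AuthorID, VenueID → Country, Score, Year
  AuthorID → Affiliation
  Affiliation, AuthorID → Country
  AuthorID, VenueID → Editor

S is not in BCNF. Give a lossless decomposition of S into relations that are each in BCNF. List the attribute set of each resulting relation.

{Affiliation, AuthorID, Country}; {AuthorID, Editor, Score, VenueID, Year}

Candidate key of the original relation: {AuthorID, VenueID}.
Within {Affiliation, AuthorID, Country, Editor, Score, VenueID, Year}: {AuthorID}⁺ ∩ {Affiliation, AuthorID, Country, Editor, Score, VenueID, Year} = {Affiliation, AuthorID, Country}, not the whole set, so AuthorID → Affiliation, Country violates BCNF; decompose into {Affiliation, AuthorID, Country} and {AuthorID, Editor, Score, VenueID, Year}.
{Affiliation, AuthorID, Country}: every determinant is a superkey — BCNF.
{AuthorID, Editor, Score, VenueID, Year}: every determinant is a superkey — BCNF.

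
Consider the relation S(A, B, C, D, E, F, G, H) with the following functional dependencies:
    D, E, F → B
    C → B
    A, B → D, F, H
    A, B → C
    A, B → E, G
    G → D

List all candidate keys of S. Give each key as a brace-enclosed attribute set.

{A, B}, {A, C}, {A, D, E, F}, {A, E, F, G}

Attributes never on any right-hand side: {A} — every candidate key must contain it.
{A, B}⁺ = {A, B, C, D, E, F, G, H} — all of the relation — so {A, B} is a candidate key.
{A, C}⁺ = {A, B, C, D, E, F, G, H} — all of the relation — so {A, C} is a candidate key.
{A, D, E, F}⁺ = {A, B, C, D, E, F, G, H} — all of the relation — so {A, D, E, F} is a candidate key.
{A, E, F, G}⁺ = {A, B, C, D, E, F, G, H} — all of the relation — so {A, E, F, G} is a candidate key.
No proper subset of any of these is a key, and no other minimal superkey exists.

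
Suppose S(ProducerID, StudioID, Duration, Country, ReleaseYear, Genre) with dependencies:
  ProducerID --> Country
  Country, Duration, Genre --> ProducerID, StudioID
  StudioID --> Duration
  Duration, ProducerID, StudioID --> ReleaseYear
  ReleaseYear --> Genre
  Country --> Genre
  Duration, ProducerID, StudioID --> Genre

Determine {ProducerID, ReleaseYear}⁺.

Start with {ProducerID, ReleaseYear}.
ProducerID --> Country applies; add {Country} → now {Country, ProducerID, ReleaseYear}.
ReleaseYear --> Genre applies; add {Genre} → now {Country, Genre, ProducerID, ReleaseYear}.
No further FD applies.

{Country, Genre, ProducerID, ReleaseYear}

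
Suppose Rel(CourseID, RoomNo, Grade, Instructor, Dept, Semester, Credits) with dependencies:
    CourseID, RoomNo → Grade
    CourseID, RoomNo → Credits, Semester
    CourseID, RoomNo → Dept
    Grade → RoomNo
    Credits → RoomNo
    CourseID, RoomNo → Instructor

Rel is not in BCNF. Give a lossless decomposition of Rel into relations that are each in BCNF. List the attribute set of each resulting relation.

Candidate keys of the original relation: {CourseID, Credits}, {CourseID, Grade}, {CourseID, RoomNo}.
Within {CourseID, Credits, Dept, Grade, Instructor, RoomNo, Semester}: {Grade}⁺ ∩ {CourseID, Credits, Dept, Grade, Instructor, RoomNo, Semester} = {Grade, RoomNo}, not the whole set, so Grade → RoomNo violates BCNF; decompose into {Grade, RoomNo} and {CourseID, Credits, Dept, Grade, Instructor, Semester}.
{Grade, RoomNo} is in BCNF.
{CourseID, Credits, Dept, Grade, Instructor, Semester} is in BCNF.

{CourseID, Credits, Dept, Grade, Instructor, Semester}; {Grade, RoomNo}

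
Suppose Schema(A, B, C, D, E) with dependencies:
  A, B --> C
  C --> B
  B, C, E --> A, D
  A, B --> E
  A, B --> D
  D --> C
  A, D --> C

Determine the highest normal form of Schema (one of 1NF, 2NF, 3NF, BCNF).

Candidate keys: {A, B}, {A, C}, {A, D}, {C, E}, {D, E}. Prime attributes: {A, B, C, D, E}.
C --> B breaks BCNF: {C}⁺ = {B, C}, so {C} is not a superkey.
Its right-hand attributes {B} are all prime, as are those of every other non-superkey FD — the relation is in 3NF.

3NF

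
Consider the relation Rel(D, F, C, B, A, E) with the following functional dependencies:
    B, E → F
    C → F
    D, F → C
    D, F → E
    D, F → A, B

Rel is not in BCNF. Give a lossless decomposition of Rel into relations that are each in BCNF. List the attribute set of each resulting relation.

{A, B, C, D, E}; {B, E, F}

Candidate keys of the original relation: {B, D, E}, {C, D}, {D, F}.
In {A, B, C, D, E, F}, {B, E} is not a superkey ({B, E}⁺ restricted to this set is {B, E, F}), so split on B, E → F into {B, E, F} and {A, B, C, D, E}.
{B, E, F}: every determinant is a superkey — BCNF.
{A, B, C, D, E}: every determinant is a superkey — BCNF.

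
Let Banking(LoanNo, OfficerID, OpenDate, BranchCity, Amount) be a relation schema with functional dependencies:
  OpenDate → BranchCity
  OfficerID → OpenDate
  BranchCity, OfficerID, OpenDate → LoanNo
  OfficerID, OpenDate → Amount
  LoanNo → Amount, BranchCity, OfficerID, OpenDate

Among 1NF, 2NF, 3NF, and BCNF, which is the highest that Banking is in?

2NF

Candidate keys: {LoanNo}, {OfficerID}. Prime attributes: {LoanNo, OfficerID}.
OpenDate → BranchCity: {OpenDate}⁺ = {BranchCity, OpenDate}, which is not all of the attributes, so the left side is not a superkey — BCNF is violated.
OpenDate → BranchCity determines the non-prime attribute {BranchCity} from a non-superkey — 3NF is violated.
With only single-attribute keys there can be no partial dependency, so 2NF holds.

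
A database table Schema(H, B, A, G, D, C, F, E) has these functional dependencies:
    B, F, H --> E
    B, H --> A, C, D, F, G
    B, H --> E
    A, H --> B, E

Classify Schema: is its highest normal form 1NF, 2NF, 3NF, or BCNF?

BCNF

Candidate keys: {A, H}, {B, H}. Prime attributes: {A, B, H}.
Every FD has a superkey on the left, so the relation is in BCNF.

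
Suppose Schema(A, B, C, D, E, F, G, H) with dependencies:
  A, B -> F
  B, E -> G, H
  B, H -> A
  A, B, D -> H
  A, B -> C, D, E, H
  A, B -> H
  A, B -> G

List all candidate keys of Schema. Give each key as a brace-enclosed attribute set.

{B} never appears on the right of any FD, so every key must include it.
{A, B}⁺ = {A, B, C, D, E, F, G, H}, which is every attribute, so {A, B} is a candidate key.
{B, E}⁺ = {A, B, C, D, E, F, G, H}, which is every attribute, so {B, E} is a candidate key.
{B, H}⁺ = {A, B, C, D, E, F, G, H}, which is every attribute, so {B, H} is a candidate key.
No proper subset of any of these is a key, and no other minimal superkey exists.

{A, B}, {B, E}, {B, H}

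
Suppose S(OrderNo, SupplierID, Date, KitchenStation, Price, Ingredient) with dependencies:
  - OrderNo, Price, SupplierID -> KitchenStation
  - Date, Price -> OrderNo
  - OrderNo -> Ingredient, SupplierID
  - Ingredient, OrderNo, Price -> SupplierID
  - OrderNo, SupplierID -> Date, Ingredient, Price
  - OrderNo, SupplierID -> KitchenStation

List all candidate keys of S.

{OrderNo} is a candidate key since {OrderNo}⁺ = {Date, Ingredient, KitchenStation, OrderNo, Price, SupplierID} covers every attribute.
{Date, Price} is a candidate key since {Date, Price}⁺ = {Date, Ingredient, KitchenStation, OrderNo, Price, SupplierID} covers every attribute.
Any other superkey properly contains one of these, so there are no further candidate keys.

{Date, Price}, {OrderNo}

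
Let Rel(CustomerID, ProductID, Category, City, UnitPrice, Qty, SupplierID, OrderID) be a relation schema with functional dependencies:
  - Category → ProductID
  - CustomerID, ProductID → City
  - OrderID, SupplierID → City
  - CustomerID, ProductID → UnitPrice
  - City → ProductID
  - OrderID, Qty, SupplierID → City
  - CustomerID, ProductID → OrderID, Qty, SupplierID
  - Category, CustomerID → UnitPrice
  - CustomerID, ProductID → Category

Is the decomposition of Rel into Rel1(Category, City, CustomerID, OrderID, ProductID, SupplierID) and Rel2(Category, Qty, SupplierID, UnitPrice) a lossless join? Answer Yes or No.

Rel1 ∩ Rel2 = {Category, SupplierID}; its closure under F is {Category, ProductID, SupplierID}.
Rel1 ⊄ {Category, ProductID, SupplierID} and Rel2 ⊄ {Category, ProductID, SupplierID}, so the split is lossy.

No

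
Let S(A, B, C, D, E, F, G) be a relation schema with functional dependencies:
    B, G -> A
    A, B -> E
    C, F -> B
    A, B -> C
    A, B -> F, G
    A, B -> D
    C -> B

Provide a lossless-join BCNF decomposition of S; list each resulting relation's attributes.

{A, C, D, E, F, G}; {B, C}

Candidate keys of the original relation: {A, B}, {A, C}, {B, G}, {C, G}.
Within {A, B, C, D, E, F, G}: {C, F}⁺ ∩ {A, B, C, D, E, F, G} = {B, C, F}, not the whole set, so C, F -> B violates BCNF; decompose into {B, C, F} and {A, C, D, E, F, G}.
Within {B, C, F}: {C}⁺ ∩ {B, C, F} = {B, C}, not the whole set, so C -> B violates BCNF; decompose into {B, C} and {C, F}.
{B, C} is in BCNF.
{C, F} is in BCNF.
{A, C, D, E, F, G} is in BCNF.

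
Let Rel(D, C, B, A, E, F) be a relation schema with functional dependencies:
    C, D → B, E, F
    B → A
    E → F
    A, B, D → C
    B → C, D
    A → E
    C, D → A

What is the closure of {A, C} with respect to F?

{A, C, E, F}

Start with {A, C}.
A → E applies; add {E} → now {A, C, E}.
E → F applies; add {F} → now {A, C, E, F}.
No further FD applies.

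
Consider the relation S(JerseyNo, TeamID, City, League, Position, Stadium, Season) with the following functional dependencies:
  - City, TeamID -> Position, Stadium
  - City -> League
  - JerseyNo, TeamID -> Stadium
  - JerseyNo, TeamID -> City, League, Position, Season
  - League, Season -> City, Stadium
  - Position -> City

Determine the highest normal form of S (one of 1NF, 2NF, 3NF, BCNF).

2NF

Candidate key: {JerseyNo, TeamID}. Prime attributes: {JerseyNo, TeamID}.
For City, TeamID -> Position, Stadium we have {City, TeamID}⁺ = {City, League, Position, Stadium, TeamID}; {City, TeamID} is not a superkey, so BCNF fails.
Because {Position, Stadium} are non-prime and the left side of City, TeamID -> Position, Stadium is not a superkey, the relation is not in 3NF.
No non-prime attribute depends on a proper subset of any candidate key, so 2NF holds.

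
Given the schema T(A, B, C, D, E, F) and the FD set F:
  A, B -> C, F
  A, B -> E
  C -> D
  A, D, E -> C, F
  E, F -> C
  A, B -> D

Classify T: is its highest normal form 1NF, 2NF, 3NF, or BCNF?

2NF

Candidate key: {A, B}. Prime attributes: {A, B}.
C -> D: {C}⁺ = {C, D}, which is not all of the attributes, so the left side is not a superkey — BCNF is violated.
C -> D determines the non-prime attribute {D} from a non-superkey — 3NF is violated.
No proper subset of a key has a non-prime attribute in its closure, so there is no partial dependency; 2NF holds.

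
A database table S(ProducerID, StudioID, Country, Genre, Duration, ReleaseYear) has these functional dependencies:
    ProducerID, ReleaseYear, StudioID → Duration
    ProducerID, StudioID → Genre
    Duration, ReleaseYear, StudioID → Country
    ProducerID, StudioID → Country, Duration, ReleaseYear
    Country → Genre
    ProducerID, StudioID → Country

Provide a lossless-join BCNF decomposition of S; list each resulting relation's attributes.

Candidate key of the original relation: {ProducerID, StudioID}.
{Country, Duration, Genre, ProducerID, ReleaseYear, StudioID}: {Duration, ReleaseYear, StudioID} determines {Country, Duration, Genre, ReleaseYear, StudioID} here but is not a superkey — split on Duration, ReleaseYear, StudioID → Country, Genre, giving {Country, Duration, Genre, ReleaseYear, StudioID} and {Duration, ProducerID, ReleaseYear, StudioID}.
{Country, Duration, Genre, ReleaseYear, StudioID}: {Country} determines {Country, Genre} here but is not a superkey — split on Country → Genre, giving {Country, Genre} and {Country, Duration, ReleaseYear, StudioID}.
{Country, Genre}: every determinant is a superkey — BCNF.
{Country, Duration, ReleaseYear, StudioID}: every determinant is a superkey — BCNF.
{Duration, ProducerID, ReleaseYear, StudioID}: every determinant is a superkey — BCNF.

{Country, Duration, ReleaseYear, StudioID}; {Country, Genre}; {Duration, ProducerID, ReleaseYear, StudioID}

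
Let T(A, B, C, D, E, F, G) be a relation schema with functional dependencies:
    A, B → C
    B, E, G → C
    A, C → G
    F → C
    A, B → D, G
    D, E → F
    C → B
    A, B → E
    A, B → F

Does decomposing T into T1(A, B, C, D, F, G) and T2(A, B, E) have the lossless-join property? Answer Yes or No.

Yes

The shared attributes are {A, B} and {A, B}⁺ = {A, B, C, D, E, F, G}.
T1 is contained in that closure, so T1 ∩ T2 → T1 holds and the join is lossless.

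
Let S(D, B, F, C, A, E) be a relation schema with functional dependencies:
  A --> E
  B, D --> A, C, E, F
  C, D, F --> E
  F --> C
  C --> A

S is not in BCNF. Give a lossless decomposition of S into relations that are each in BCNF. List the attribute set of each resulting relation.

{A, C}; {A, E}; {B, D, F}; {C, F}

Candidate key of the original relation: {B, D}.
Within {A, B, C, D, E, F}: {A}⁺ ∩ {A, B, C, D, E, F} = {A, E}, not the whole set, so A --> E violates BCNF; decompose into {A, E} and {A, B, C, D, F}.
{A, E}: every determinant is a superkey — BCNF.
Within {A, B, C, D, F}: {C, D, F}⁺ ∩ {A, B, C, D, F} = {A, C, D, F}, not the whole set, so C, D, F --> A violates BCNF; decompose into {A, C, D, F} and {B, C, D, F}.
Within {A, C, D, F}: {F}⁺ ∩ {A, C, D, F} = {A, C, F}, not the whole set, so F --> A, C violates BCNF; decompose into {A, C, F} and {D, F}.
Within {A, C, F}: {C}⁺ ∩ {A, C, F} = {A, C}, not the whole set, so C --> A violates BCNF; decompose into {A, C} and {C, F}.
{A, C}: every determinant is a superkey — BCNF.
{C, F}: every determinant is a superkey — BCNF.
{D, F}: every determinant is a superkey — BCNF.
Within {B, C, D, F}: {F}⁺ ∩ {B, C, D, F} = {C, F}, not the whole set, so F --> C violates BCNF; decompose into {C, F} and {B, D, F}.
{C, F}: every determinant is a superkey — BCNF.
{B, D, F}: every determinant is a superkey — BCNF.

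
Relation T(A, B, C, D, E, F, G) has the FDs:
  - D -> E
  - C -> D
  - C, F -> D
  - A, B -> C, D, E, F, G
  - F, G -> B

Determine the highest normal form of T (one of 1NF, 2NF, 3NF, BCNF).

2NF

Candidate keys: {A, B}, {A, F, G}. Prime attributes: {A, B, F, G}.
D -> E breaks BCNF: {D}⁺ = {D, E}, so {D} is not a superkey.
D -> E determines the non-prime attribute {E} from a non-superkey — 3NF is violated.
Checking every proper subset of each key, none determines a non-prime attribute — 2NF is satisfied.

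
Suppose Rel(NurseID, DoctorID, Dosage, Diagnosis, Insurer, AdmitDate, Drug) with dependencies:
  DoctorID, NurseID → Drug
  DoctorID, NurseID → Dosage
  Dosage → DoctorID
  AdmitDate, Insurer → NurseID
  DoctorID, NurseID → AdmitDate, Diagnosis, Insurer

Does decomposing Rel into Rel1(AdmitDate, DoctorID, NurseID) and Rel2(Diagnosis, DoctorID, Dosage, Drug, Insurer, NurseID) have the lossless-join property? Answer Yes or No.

Yes

Common attributes: {DoctorID, NurseID}; their closure is {AdmitDate, Diagnosis, DoctorID, Dosage, Drug, Insurer, NurseID}.
This includes all of Rel1, so the common attributes are a superkey of Rel1 — the join is lossless.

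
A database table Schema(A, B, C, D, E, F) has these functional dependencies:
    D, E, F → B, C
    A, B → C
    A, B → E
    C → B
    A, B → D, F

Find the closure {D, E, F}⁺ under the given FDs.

{B, C, D, E, F}

Start with {D, E, F}.
D, E, F → B, C applies; add {B, C} → now {B, C, D, E, F}.
No further FD applies.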